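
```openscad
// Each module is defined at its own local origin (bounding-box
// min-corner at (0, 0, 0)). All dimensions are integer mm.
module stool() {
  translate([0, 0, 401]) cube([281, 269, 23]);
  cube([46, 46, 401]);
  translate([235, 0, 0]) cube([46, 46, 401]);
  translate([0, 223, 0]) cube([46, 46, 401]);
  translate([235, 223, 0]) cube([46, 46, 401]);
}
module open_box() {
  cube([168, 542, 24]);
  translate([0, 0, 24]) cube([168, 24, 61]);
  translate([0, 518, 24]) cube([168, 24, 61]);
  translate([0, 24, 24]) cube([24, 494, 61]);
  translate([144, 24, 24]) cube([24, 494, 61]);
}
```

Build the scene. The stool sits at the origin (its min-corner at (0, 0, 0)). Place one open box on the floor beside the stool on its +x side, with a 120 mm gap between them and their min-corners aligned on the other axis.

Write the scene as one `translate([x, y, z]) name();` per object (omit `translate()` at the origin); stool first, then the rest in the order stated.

stool();
translate([401, 0, 0]) open_box();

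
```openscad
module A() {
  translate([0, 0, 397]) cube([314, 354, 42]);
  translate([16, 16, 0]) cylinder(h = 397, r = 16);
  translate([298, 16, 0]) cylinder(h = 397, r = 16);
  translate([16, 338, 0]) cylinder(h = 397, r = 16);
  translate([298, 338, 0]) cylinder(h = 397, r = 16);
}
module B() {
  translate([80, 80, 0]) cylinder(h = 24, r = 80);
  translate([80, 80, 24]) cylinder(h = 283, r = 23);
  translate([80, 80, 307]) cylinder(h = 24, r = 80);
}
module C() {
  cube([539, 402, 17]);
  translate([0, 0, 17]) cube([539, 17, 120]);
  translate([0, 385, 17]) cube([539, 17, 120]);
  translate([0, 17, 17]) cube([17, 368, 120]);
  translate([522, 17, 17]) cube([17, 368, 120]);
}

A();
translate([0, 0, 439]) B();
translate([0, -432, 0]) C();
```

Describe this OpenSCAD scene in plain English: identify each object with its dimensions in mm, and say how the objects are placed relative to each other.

A is a simple wooden stool: a rectangular seat 314 mm (x) by 354 mm (y), 42 mm thick, top face at z = 439 mm, on four round legs, each 32 mm in diameter. The legs rest on z = 0, each leg's axis is inset half a diameter from the nearest pair of seat edges (so the leg's bounding box is flush with the corner).

B is a spool: two coaxial disc flanges of radius 80 mm and thickness 24 mm, joined by a core cylinder of radius 23 mm and height 283 mm. The lower flange rests on z = 0 and the three cylinders share a vertical axis.

C is an open-topped rectangular box: outside dimensions 539×402×137 mm, with a uniform wall and base thickness of 17 mm. The base is a full 539×402 slab on the floor; four walls sit on top of the base. The front and back walls (the −y and +y sides) span the full width; the two side walls fit between them.

The spool is on top of the stool. The open box is on the floor beside the stool on its −y side.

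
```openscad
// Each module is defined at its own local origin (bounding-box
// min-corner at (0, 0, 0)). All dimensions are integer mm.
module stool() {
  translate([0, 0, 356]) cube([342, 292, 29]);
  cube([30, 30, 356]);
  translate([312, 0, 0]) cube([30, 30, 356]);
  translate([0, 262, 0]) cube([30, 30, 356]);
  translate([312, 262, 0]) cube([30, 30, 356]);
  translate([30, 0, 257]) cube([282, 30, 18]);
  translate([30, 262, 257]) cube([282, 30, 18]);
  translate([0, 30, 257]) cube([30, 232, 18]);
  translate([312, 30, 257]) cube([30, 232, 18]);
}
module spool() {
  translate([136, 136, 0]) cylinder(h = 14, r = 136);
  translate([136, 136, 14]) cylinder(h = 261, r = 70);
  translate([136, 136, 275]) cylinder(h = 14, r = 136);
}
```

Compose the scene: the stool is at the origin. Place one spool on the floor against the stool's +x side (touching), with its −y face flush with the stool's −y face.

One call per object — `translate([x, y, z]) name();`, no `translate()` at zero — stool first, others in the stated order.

stool();
translate([342, 0, 0]) spool();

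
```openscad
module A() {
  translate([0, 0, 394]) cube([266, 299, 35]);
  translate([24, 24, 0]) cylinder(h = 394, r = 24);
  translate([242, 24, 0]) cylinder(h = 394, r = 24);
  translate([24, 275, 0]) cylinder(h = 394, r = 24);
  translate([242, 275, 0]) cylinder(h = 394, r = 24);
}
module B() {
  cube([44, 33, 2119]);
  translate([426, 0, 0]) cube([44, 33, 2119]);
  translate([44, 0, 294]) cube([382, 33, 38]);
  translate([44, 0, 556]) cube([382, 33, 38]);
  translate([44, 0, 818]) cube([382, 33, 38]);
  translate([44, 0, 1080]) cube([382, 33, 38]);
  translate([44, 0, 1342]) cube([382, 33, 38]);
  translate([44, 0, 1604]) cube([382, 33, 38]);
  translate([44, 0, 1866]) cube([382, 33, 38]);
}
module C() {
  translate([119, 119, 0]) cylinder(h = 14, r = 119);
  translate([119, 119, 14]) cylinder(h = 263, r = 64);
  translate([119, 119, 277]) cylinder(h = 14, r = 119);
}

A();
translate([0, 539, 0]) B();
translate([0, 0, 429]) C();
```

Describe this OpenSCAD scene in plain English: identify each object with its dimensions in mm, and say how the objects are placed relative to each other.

A is a four-legged stool. The seat is 266×299 mm, 35 mm thick, top at z = 429 mm. It stands on four round legs, each 48 mm in diameter, from z = 0 to the seat underside, each leg's axis is inset half a diameter from the nearest pair of seat edges (so the leg's bounding box is flush with the corner).

B is a straight ladder. Two 44×33 mm vertical rails, 2119 mm tall, stand 470 mm apart (outside-to-outside) with their front faces coplanar on the −y side. 7 rungs, each 33 mm deep and 38 mm tall, span between the inner faces of the rails, front faces flush with the rails. The lowest rung's underside is at z = 294 mm and rungs are spaced 262 mm apart (underside to underside).

C is a spool: two coaxial disc flanges of radius 119 mm and thickness 14 mm, joined by a core cylinder of radius 64 mm and height 263 mm. The lower flange rests on z = 0 and the three cylinders share a vertical axis.

The ladder is on the floor beside the stool on its +y side. The spool is on top of the stool.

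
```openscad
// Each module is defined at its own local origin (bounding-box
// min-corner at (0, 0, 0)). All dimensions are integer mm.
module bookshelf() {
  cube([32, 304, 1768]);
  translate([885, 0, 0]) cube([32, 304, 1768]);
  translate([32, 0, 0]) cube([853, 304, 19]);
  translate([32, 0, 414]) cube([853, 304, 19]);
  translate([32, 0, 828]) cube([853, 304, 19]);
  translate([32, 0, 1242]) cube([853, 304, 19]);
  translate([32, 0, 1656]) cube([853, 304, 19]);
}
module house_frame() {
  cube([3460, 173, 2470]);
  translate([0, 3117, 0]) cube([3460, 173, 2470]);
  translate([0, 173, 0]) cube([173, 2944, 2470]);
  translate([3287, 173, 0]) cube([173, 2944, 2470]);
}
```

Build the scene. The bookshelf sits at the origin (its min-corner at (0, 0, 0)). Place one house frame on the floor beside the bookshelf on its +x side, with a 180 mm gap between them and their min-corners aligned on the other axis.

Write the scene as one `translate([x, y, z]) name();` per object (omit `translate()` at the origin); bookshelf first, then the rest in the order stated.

bookshelf();
translate([1097, 0, 0]) house_frame();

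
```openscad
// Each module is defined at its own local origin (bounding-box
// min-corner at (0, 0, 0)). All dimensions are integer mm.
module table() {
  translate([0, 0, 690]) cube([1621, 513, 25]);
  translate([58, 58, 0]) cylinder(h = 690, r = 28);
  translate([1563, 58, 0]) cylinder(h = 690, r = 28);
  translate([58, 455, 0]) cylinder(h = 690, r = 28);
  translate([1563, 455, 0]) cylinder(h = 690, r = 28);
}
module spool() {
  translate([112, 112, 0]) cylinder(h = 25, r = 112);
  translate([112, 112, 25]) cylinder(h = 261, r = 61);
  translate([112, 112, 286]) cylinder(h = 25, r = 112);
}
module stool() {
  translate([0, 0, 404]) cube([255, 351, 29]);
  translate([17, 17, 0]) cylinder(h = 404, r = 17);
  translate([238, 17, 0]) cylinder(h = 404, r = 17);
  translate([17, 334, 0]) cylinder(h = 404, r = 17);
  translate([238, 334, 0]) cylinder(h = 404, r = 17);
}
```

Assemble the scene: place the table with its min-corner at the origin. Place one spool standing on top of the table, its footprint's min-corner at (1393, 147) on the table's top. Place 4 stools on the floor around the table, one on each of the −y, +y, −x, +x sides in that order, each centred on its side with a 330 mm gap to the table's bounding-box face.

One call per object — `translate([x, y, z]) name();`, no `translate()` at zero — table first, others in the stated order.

table();
translate([1393, 147, 715]) spool();
translate([683, -681, 0]) stool();
translate([683, 843, 0]) stool();
translate([-585, 81, 0]) stool();
translate([1951, 81, 0]) stool();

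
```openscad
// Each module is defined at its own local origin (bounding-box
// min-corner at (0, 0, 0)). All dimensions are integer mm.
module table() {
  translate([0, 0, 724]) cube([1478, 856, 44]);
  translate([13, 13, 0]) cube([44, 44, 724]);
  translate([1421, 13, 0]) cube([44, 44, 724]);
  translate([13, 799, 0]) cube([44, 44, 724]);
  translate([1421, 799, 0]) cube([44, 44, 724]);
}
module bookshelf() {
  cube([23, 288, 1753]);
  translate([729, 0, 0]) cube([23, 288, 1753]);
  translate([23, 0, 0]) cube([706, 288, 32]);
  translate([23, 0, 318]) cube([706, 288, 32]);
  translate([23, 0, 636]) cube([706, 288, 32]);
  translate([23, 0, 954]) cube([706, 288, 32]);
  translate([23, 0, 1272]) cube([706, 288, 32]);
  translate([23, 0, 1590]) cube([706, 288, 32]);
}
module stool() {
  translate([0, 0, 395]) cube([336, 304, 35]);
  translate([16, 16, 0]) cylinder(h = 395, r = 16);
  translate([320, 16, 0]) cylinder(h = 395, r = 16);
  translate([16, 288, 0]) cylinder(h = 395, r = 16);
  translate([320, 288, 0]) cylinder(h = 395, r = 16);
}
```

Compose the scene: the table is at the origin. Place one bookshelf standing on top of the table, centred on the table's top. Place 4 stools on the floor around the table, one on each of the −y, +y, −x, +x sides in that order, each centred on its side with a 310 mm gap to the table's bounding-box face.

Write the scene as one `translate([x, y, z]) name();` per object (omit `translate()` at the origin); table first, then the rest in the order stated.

table();
translate([363, 284, 768]) bookshelf();
translate([571, -614, 0]) stool();
translate([571, 1166, 0]) stool();
translate([-646, 276, 0]) stool();
translate([1788, 276, 0]) stool();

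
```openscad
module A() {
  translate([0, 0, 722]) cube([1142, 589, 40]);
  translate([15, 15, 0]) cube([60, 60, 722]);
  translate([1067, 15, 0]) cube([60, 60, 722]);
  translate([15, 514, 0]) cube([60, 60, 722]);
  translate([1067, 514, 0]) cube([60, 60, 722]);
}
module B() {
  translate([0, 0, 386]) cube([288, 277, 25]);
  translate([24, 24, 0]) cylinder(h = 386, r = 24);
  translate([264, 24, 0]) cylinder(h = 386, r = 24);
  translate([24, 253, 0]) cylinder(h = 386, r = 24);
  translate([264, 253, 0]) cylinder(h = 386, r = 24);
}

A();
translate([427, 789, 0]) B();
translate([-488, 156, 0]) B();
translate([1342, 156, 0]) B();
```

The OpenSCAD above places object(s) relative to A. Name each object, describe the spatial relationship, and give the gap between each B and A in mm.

Each stool's nearest face is 200 mm from the table's bounding box.

A is a table. B is a stool. Three stools sit around the table at the +y, −x, +x sides. The gap between each stool and the table is 200 mm.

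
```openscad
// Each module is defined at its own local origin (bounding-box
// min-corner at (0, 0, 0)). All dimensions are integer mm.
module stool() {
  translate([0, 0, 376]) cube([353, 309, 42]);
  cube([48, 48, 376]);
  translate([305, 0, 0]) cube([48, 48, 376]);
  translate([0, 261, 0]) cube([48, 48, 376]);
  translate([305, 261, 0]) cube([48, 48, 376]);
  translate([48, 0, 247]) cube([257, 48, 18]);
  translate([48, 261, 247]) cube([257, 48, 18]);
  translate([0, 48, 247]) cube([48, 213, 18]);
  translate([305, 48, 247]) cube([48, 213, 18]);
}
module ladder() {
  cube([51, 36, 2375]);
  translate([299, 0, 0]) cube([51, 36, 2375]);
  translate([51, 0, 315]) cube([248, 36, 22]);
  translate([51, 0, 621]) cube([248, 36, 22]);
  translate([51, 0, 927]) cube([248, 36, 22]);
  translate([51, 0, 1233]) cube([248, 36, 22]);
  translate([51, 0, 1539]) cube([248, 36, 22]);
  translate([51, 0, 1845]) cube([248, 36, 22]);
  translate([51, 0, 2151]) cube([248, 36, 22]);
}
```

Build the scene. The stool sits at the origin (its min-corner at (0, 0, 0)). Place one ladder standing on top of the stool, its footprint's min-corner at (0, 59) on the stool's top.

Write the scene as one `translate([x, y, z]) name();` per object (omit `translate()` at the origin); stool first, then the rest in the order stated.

stool();
translate([0, 59, 418]) ladder();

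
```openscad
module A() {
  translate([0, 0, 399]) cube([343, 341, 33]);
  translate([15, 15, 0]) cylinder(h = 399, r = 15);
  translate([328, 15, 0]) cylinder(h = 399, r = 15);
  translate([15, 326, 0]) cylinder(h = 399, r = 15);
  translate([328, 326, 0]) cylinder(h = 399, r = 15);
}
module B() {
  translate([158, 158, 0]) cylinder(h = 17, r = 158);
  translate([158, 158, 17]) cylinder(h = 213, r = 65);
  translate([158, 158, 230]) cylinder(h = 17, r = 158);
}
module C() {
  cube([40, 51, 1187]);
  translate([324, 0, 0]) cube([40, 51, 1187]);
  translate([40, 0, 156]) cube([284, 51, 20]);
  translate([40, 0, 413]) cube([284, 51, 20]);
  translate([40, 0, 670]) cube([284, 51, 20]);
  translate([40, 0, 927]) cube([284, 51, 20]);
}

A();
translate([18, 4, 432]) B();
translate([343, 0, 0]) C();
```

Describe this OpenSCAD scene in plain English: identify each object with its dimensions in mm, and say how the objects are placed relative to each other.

A is a four-legged stool. The seat is a 343×341×33 mm slab whose top surface is at z = 432 mm; four round legs, each 30 mm in diameter, run from the floor (z = 0) to the underside of the seat, each leg's axis is inset half a diameter from the nearest pair of seat edges (so the leg's bounding box is flush with the corner).

B is a spool: two coaxial disc flanges of radius 158 mm and thickness 17 mm, joined by a core cylinder of radius 65 mm and height 213 mm. The lower flange rests on z = 0 and the three cylinders share a vertical axis.

C is a wooden ladder with two side rails of 40×51 mm section and 1187 mm height, set 364 mm apart overall. Between them run 4 rectangular rungs (51 mm deep, 20 mm thick), front faces flush with the rails' −y face. The bottom of the first rung is 156 mm above the floor and each subsequent rung is 257 mm higher than the one below.

The spool is on top of the stool. The ladder is against the stool's +x side, with their −y faces flush.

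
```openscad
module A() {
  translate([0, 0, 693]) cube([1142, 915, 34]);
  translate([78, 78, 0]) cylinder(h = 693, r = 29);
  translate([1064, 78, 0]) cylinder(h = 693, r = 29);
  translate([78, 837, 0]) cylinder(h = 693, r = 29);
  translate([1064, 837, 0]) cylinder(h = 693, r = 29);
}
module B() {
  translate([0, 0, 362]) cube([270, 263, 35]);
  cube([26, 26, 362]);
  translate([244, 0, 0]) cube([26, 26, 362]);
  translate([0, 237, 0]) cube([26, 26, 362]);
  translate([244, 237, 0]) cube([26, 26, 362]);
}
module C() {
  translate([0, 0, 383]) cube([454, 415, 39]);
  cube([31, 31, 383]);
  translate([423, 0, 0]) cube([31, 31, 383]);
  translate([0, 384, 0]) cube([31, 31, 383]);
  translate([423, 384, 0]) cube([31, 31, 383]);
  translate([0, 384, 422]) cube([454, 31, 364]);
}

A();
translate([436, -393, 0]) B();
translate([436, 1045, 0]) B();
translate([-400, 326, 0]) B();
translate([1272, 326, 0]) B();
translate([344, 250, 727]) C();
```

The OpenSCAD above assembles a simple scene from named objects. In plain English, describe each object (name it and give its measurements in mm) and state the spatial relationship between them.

A is a rectangular dining table. The top is 1142×915×34 mm with its upper surface at z = 727 mm. It stands on four round legs of 58 mm diameter, each leg's bounding box inset 49 mm from the nearest pair of top edges, running from the floor to the underside of the top.

B is a simple wooden stool: a rectangular seat 270 mm (x) by 263 mm (y), 35 mm thick, top face at z = 397 mm, on four square legs, each 26×26 mm in cross-section. The legs rest on z = 0, each flush with a corner of the seat.

C is a chair: 454×415 mm seat, 39 mm thick, top at z = 422 mm, on four 31 mm square corner legs flush with the seat edges. A 31 mm thick backrest slab spans the full seat width, extending 364 mm above the seat top, its back face flush with the seat's +y edge.

Four stools sit around the table at the −y, +y, −x, +x sides. The chair is on top of the table, centred.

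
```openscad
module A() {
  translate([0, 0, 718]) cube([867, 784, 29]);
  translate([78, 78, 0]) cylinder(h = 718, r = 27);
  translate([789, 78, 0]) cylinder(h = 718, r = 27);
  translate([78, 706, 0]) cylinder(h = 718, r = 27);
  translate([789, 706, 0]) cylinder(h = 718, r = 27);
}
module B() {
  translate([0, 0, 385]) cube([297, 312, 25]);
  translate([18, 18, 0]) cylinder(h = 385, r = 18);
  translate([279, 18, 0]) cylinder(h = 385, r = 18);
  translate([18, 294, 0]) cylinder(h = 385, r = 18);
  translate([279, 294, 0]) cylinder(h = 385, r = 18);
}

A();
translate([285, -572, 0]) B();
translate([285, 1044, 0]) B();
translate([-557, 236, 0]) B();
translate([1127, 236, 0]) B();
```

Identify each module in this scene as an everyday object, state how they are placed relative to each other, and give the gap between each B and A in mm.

A is a table. B is a stool. Four stools sit around the table at the −y, +y, −x, +x sides. The gap between each stool and the table is 260 mm.

Each stool's nearest face is 260 mm from the table's bounding box.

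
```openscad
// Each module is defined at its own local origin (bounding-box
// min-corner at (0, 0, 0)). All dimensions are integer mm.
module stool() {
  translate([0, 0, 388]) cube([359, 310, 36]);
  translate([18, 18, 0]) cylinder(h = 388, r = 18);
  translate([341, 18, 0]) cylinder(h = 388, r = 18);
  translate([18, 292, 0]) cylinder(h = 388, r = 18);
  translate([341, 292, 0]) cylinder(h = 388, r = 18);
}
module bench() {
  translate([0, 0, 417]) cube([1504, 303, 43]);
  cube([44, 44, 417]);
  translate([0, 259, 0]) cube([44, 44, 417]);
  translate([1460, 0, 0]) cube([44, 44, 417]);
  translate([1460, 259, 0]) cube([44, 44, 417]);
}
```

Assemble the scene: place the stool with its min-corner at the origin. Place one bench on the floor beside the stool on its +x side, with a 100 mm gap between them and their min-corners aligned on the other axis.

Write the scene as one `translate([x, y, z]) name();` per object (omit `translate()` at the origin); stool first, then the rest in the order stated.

stool();
translate([459, 0, 0]) bench();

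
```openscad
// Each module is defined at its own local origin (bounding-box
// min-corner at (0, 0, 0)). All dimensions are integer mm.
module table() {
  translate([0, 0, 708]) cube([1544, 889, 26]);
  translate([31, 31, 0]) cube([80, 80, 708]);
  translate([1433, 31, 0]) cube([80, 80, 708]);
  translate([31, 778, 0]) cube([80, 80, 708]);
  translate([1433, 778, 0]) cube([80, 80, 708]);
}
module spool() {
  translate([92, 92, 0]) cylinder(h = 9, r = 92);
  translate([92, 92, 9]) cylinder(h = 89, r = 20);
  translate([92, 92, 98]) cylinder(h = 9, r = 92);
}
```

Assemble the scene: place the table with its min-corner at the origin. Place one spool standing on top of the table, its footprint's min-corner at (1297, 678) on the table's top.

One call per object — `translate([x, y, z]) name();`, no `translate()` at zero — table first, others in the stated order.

table();
translate([1297, 678, 734]) spool();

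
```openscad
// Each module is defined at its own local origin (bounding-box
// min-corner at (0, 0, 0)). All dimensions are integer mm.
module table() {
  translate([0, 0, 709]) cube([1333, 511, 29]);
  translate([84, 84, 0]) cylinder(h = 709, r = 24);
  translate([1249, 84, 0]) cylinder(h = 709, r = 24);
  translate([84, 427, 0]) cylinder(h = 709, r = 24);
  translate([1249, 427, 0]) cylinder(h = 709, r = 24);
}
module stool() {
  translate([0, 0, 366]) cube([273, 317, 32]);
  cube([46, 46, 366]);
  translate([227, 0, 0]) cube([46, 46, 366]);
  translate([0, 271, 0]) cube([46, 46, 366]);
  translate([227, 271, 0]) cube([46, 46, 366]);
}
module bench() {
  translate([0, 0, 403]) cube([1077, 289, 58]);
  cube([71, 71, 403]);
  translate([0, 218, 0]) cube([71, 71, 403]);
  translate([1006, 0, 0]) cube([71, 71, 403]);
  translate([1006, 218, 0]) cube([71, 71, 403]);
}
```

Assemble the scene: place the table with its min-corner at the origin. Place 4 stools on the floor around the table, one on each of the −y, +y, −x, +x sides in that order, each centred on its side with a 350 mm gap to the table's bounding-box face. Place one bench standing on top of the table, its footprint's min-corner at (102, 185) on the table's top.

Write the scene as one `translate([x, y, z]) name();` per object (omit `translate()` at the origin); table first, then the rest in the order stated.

table();
translate([530, -667, 0]) stool();
translate([530, 861, 0]) stool();
translate([-623, 97, 0]) stool();
translate([1683, 97, 0]) stool();
translate([102, 185, 738]) bench();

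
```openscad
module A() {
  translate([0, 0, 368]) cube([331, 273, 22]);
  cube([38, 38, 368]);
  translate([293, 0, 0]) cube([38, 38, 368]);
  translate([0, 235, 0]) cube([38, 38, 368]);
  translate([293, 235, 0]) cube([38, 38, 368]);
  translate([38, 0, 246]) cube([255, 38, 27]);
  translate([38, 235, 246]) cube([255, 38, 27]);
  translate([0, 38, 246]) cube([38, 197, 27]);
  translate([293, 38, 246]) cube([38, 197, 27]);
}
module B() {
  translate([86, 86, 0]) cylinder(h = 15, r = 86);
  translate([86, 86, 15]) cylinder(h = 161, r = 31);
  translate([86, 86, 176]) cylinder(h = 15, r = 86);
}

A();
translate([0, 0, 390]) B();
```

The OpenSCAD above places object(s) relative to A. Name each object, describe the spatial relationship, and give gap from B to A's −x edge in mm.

The spool's min-x is at 0; the stool's min-x is 0; gap = 0 mm.

A is a stool. B is a spool. The spool is on top of the stool. The gap from the spool to the stool's −x edge is 0 mm.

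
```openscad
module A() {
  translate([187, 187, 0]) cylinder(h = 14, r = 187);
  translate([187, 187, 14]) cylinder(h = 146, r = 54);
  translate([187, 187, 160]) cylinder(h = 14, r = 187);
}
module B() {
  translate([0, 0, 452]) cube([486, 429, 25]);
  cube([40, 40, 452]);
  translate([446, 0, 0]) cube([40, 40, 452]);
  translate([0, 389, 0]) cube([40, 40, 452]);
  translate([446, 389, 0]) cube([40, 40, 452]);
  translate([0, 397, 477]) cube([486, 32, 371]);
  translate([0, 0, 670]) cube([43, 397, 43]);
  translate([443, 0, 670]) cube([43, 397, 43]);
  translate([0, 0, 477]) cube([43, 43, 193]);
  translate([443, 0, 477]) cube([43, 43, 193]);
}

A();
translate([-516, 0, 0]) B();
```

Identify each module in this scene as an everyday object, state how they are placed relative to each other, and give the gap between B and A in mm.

A is a spool. B is a chair. The chair is on the floor beside the spool on its −x side. The gap between the chair and the spool is 30 mm.

The chair's nearest face is 30 mm from the spool's −x face.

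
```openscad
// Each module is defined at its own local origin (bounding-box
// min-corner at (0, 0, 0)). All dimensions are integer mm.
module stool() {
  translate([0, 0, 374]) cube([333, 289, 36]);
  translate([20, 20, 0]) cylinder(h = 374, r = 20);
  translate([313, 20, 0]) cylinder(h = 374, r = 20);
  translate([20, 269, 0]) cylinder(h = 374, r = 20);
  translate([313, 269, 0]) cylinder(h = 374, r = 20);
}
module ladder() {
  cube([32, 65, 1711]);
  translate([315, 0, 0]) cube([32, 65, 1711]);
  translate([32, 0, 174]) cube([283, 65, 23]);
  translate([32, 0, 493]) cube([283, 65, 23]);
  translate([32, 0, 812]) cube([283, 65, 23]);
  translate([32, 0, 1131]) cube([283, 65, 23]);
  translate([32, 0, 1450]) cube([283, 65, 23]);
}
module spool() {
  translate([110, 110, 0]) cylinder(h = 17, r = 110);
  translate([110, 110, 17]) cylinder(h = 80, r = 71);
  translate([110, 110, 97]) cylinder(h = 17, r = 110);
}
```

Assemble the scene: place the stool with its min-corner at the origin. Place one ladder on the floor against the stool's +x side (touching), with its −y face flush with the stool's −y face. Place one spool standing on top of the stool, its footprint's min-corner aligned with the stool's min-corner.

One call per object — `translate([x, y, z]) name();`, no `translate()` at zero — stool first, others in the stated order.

stool();
translate([333, 0, 0]) ladder();
translate([0, 0, 410]) spool();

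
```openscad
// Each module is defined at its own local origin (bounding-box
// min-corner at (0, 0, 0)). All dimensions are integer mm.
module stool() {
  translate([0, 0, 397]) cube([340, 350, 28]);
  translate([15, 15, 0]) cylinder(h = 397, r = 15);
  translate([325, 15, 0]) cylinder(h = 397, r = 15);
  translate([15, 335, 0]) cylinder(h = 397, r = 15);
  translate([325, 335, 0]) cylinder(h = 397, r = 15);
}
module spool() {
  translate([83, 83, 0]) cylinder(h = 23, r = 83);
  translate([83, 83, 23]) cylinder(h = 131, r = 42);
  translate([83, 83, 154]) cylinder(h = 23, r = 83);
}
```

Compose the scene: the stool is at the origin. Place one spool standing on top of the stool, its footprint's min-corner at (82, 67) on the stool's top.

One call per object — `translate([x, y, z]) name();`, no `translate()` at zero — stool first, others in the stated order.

stool();
translate([82, 67, 425]) spool();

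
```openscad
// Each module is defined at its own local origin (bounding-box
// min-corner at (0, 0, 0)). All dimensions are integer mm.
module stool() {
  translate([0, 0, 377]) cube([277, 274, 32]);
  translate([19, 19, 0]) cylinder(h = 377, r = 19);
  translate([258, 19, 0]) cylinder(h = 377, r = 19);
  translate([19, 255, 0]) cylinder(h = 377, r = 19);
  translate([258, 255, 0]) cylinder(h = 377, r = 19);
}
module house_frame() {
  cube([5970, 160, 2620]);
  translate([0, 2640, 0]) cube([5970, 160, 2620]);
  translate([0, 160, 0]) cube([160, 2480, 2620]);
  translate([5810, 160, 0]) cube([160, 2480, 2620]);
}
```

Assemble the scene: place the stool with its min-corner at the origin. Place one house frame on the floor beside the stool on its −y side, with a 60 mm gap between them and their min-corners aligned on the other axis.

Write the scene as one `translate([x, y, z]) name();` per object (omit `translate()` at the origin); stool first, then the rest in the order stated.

stool();
translate([0, -2860, 0]) house_frame();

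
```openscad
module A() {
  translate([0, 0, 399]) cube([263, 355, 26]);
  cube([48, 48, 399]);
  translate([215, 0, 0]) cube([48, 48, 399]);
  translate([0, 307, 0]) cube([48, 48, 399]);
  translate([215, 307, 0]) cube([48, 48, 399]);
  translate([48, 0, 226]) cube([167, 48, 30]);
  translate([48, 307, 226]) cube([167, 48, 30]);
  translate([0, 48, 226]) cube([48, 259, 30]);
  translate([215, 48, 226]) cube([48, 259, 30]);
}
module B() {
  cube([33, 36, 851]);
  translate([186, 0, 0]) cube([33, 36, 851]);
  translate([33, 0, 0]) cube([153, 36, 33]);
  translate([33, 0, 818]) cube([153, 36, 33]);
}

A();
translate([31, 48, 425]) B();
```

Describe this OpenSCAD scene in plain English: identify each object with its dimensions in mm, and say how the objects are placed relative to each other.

A is a simple wooden stool: a rectangular seat 263 mm (x) by 355 mm (y), 26 mm thick, top face at z = 425 mm, on four square legs, each 48×48 mm in cross-section. The legs rest on z = 0, each flush with a corner of the seat. Four stretchers, 48 mm wide and 30 mm tall, connect adjacent legs with their undersides at z = 226 mm, each running between the inner faces of the legs it joins and aligned with the legs' outer faces on the other axis.

B is a rectangular picture frame lying in the x–z plane (depth along y). The opening is 153 mm wide (x) by 785 mm tall (z), surrounded by a border 33 mm wide on all four sides. The frame is 36 mm deep and is made of two full-height vertical stiles with two horizontal rails fitted between them.

The picture frame is on top of the stool.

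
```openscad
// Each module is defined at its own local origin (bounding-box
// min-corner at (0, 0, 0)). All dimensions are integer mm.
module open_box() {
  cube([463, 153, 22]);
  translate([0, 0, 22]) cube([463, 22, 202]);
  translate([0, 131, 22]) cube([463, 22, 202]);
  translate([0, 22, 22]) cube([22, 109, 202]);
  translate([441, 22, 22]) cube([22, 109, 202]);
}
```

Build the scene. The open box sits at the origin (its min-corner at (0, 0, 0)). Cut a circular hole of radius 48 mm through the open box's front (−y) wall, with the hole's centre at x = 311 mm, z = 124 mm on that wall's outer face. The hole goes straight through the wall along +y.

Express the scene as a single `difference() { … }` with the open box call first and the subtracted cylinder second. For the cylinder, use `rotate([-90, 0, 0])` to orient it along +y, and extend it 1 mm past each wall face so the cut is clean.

difference() {
  open_box();
  translate([311, -1, 124]) rotate([-90, 0, 0]) cylinder(h = 24, r = 48);
}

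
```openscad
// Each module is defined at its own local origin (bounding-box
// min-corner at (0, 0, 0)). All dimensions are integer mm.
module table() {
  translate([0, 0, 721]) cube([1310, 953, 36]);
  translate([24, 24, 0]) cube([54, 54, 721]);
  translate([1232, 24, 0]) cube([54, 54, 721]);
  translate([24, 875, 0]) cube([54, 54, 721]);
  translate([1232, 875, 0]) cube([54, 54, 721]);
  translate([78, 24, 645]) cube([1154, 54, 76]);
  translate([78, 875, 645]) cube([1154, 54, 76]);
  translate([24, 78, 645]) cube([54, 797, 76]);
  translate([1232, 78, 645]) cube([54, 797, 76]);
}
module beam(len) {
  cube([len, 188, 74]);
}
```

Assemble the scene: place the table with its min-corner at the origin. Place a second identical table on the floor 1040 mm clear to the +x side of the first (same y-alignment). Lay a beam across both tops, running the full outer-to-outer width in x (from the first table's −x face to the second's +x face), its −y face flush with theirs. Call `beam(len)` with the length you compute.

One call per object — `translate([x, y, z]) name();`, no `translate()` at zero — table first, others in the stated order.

table();
translate([2350, 0, 0]) table();
translate([0, 0, 757]) beam(3660);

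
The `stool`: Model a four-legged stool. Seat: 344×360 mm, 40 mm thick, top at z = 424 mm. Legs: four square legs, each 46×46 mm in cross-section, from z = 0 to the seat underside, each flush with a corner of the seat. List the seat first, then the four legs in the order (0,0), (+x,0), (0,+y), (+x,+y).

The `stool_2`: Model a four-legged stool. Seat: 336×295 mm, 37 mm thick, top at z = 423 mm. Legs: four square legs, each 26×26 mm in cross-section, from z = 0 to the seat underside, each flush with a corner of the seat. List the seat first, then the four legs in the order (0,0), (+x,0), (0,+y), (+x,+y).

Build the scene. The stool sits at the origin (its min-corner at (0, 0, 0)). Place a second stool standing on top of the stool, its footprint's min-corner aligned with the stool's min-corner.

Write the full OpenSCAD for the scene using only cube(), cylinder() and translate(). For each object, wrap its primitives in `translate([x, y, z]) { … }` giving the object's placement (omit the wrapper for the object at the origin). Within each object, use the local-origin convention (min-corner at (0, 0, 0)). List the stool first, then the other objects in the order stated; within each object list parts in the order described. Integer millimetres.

translate([0, 0, 384]) cube([344, 360, 40]);
cube([46, 46, 384]);
translate([298, 0, 0]) cube([46, 46, 384]);
translate([0, 314, 0]) cube([46, 46, 384]);
translate([298, 314, 0]) cube([46, 46, 384]);
translate([0, 0, 424]) {
  translate([0, 0, 386]) cube([336, 295, 37]);
  cube([26, 26, 386]);
  translate([310, 0, 0]) cube([26, 26, 386]);
  translate([0, 269, 0]) cube([26, 26, 386]);
  translate([310, 269, 0]) cube([26, 26, 386]);
}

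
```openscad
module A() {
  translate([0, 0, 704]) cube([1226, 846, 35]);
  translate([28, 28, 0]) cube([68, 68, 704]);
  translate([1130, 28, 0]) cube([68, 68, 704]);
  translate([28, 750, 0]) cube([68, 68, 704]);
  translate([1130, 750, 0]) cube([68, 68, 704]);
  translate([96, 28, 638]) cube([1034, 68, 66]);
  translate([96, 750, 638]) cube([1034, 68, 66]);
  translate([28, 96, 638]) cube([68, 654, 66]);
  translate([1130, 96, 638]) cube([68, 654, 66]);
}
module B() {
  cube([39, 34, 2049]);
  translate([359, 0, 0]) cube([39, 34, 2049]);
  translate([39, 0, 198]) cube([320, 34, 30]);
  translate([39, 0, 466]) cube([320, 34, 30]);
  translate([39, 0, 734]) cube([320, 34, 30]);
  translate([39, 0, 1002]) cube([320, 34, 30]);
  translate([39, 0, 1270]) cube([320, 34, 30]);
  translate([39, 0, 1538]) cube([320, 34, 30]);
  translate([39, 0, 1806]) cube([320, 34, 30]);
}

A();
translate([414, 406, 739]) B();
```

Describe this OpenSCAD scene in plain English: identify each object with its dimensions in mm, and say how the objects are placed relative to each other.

A is a rectangular dining table. The top is 1226×846×35 mm with its upper surface at z = 739 mm. It stands on four 68×68 mm square legs, each inset 28 mm from the nearest pair of top edges, running from the floor to the underside of the top. Four apron rails, 68 mm thick and 66 mm tall, run between adjacent legs with their top edges flush with the underside of the top and their outer faces flush with the legs' outer faces.

B is a wooden ladder with two side rails of 39×34 mm section and 2049 mm height, set 398 mm apart overall. Between them run 7 rectangular rungs (34 mm deep, 30 mm thick), front faces flush with the rails' −y face. The bottom of the first rung is 198 mm above the floor and each subsequent rung is 268 mm higher than the one below.

The ladder is on top of the table, centred.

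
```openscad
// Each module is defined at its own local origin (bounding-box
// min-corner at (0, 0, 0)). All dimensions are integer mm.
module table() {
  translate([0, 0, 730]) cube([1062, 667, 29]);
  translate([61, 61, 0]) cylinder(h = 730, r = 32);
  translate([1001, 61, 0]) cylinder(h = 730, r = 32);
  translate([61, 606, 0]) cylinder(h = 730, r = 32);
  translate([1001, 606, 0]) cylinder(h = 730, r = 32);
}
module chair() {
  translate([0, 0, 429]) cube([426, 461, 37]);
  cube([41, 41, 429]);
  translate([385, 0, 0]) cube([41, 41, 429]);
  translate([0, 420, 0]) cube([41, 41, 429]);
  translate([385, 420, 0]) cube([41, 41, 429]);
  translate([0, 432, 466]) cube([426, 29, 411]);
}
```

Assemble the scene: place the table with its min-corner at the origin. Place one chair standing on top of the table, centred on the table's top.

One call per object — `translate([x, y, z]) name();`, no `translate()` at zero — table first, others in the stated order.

table();
translate([318, 103, 759]) chair();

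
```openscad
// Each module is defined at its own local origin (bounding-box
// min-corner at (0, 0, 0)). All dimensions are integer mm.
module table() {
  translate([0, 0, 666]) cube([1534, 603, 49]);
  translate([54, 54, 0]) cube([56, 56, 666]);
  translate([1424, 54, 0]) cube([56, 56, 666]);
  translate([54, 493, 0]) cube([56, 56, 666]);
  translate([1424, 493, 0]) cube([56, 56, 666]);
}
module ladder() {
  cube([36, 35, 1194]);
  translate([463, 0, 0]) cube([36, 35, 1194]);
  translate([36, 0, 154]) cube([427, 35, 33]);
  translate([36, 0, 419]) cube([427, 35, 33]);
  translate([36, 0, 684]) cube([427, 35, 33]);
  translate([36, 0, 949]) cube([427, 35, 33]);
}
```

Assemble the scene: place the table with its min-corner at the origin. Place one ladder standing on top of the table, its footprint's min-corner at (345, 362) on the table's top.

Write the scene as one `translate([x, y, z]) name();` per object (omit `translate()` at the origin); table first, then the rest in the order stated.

table();
translate([345, 362, 715]) ladder();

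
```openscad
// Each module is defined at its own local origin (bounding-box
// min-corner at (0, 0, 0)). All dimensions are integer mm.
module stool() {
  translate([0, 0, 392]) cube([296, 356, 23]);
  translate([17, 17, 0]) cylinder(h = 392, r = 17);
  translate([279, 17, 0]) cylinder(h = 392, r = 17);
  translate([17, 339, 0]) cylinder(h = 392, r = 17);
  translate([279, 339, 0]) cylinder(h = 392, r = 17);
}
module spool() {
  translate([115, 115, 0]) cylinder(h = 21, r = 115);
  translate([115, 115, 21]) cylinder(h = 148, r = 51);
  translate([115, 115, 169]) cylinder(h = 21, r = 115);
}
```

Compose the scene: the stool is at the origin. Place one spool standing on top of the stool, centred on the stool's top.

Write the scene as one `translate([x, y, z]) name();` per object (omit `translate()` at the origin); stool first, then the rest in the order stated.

stool();
translate([33, 63, 415]) spool();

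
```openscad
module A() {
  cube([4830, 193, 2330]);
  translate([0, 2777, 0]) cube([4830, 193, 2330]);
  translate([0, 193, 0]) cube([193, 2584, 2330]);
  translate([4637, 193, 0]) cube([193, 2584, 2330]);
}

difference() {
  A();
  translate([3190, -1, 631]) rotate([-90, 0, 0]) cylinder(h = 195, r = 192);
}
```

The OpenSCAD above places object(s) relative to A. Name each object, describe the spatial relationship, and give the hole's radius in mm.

A is a house frame. The house frame has a circular hole through its front wall. The hole's radius is 192 mm.

The subtracted cylinder has r = 192 mm.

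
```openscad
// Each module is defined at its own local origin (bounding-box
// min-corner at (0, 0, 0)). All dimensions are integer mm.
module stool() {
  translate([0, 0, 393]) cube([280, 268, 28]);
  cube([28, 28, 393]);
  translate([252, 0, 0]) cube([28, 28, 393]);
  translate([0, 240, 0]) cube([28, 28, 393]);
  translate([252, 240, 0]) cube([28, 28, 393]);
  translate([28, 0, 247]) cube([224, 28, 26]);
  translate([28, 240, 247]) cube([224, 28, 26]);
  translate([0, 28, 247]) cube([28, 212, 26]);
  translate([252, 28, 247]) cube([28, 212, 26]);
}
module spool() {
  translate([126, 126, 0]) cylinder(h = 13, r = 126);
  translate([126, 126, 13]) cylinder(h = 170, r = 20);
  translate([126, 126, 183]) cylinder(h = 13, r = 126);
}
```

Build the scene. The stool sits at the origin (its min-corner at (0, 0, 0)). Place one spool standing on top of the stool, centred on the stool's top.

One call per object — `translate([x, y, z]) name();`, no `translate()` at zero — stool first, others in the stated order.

stool();
translate([14, 8, 421]) spool();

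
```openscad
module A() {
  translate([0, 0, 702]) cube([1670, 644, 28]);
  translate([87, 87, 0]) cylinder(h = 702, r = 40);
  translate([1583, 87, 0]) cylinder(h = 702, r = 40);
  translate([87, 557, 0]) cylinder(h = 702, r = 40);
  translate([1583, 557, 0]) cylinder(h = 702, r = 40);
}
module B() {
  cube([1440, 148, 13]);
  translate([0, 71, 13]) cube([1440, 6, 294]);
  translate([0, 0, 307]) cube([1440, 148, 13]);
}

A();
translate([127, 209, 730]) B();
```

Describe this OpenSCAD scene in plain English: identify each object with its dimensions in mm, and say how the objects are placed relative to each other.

A is a table with a 1670×644 mm rectangular top, 28 mm thick, top surface at z = 730 mm, supported by four round legs of 80 mm diameter, each leg's bounding box inset 47 mm from the nearest pair of top edges, running from the floor.

B is an I-beam lying along x, 1440 mm long. Overall section height 320 mm. Two flanges 148 mm wide (y) and 13 mm thick, one on the floor and one at the top; a web 6 mm thick runs between them, centred on the flange width.

The I-beam is on top of the table.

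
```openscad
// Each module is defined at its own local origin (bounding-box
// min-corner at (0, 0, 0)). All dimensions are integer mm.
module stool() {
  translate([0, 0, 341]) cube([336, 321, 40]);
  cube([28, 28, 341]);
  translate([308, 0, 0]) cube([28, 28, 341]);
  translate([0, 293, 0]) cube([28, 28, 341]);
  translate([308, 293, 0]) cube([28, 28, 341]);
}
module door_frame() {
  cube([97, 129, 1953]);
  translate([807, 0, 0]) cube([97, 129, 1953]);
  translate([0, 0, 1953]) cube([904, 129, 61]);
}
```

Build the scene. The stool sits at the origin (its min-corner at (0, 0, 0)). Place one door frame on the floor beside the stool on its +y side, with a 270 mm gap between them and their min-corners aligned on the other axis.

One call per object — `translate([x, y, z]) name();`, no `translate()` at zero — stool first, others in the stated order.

stool();
translate([0, 591, 0]) door_frame();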